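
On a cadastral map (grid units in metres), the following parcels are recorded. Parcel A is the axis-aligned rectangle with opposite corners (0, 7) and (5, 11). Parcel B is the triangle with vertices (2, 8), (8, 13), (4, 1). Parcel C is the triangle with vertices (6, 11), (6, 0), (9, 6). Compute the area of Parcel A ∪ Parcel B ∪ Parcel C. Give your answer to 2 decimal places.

54.18

By inclusion–exclusion:
Individual areas: |Parcel A| = 20, |Parcel B| = 26, |Parcel C| = 16.5.
|Parcel A∩Parcel B| = 6.6071.
|Parcel A∩Parcel C| = 0.
|Parcel B∩Parcel C| = 1.7143.
|Parcel A∩Parcel B∩Parcel C| = 0.
|Parcel A ∪ Parcel B ∪ Parcel C| = 62.5 − 8.3214 + 0 = 54.18.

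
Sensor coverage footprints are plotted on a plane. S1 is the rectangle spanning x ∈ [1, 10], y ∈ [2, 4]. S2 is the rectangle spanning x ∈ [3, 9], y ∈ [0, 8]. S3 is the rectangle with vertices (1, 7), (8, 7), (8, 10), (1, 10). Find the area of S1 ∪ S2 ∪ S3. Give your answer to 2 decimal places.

By inclusion–exclusion:
Individual areas: |S1| = 18, |S2| = 48, |S3| = 21.
|S1∩S2|: x∈[3,9], y∈[2,4] → 6·2 = 12.
|S1∩S3| = 0 (no overlap).
|S2∩S3|: x∈[3,8], y∈[7,8] → 5·1 = 5.
|S1∩S2∩S3| = 0.
|S1 ∪ S2 ∪ S3| = 87 − 17 + 0 = 70.00.

70.00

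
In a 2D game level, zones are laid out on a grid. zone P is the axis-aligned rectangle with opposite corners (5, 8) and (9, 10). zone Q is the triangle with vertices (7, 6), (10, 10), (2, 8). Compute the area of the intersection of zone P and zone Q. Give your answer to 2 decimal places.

The intersection is the polygon with vertices (9,8.667), (8.5,8), (5,8), (5,8.75), (9,9.75).
By the shoelace formula its area is 4.83.

4.83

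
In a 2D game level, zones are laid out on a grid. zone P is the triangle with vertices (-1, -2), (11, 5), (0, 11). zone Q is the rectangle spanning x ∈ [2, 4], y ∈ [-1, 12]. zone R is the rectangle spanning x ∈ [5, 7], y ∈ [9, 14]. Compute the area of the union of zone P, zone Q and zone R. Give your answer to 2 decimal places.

By inclusion–exclusion:
Individual areas: |zone P| = 74.5, |zone Q| = 26, |zone R| = 10.
|zone P∩zone Q| = 18.0606.
|zone P∩zone R| = 0.
|zone Q∩zone R| = 0 (no overlap).
|zone P∩zone Q∩zone R| = 0.
|zone P ∪ zone Q ∪ zone R| = 110.5 − 18.0606 + 0 = 92.44.

92.44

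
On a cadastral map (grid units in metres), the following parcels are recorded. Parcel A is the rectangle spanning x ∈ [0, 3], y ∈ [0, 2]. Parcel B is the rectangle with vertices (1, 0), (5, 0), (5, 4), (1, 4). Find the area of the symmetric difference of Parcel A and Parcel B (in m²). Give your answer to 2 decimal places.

14.00

|Parcel A∩Parcel B|: x∈[1,3], y∈[0,2] → 2·2 = 4.
|Parcel A △ Parcel B| = |Parcel A| + |Parcel B| − 2·|Parcel A∩Parcel B| = 6 + 16 − 8 = 14.00.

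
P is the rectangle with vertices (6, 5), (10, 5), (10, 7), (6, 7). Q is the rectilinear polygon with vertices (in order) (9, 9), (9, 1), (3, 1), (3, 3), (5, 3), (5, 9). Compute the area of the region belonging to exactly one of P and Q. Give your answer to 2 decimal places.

32.00

|P| = 8, |Q| = 36, |P∩Q| = 6.
|P △ Q| = |P| + |Q| − 2·|P∩Q| = 8 + 36 − 12 = 32.00.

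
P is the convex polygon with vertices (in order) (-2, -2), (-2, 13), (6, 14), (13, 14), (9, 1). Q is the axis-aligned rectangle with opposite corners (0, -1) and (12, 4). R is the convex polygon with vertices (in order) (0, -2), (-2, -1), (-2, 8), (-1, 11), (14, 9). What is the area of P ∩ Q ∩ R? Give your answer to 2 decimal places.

22.27

The intersection is the polygon with vertices (0,-1), (0,4), (7.636,4), (1.273,-1).
By the shoelace formula its area is 22.27.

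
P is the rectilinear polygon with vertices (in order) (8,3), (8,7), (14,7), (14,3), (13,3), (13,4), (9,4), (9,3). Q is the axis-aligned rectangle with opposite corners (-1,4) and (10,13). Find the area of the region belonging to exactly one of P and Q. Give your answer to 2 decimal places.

|P| = 20, |Q| = 99, |P∩Q| = 6.
|P △ Q| = |P| + |Q| − 2·|P∩Q| = 20 + 99 − 12 = 107.00.

107.00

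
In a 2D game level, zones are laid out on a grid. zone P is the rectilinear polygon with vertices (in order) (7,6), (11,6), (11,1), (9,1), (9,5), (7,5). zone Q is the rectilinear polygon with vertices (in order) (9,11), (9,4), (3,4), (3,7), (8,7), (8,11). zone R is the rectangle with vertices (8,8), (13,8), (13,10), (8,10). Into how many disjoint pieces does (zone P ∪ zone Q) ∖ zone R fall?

2

(zone P ∪ zone Q) ∖ zone R splits into 2 disjoint pieces (area 29, area 1).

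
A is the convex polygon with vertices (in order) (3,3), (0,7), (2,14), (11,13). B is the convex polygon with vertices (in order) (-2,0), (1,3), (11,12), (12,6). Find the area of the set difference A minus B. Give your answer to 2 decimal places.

|A| = 63.5, |A∩B| = 5.3539.
|A ∖ B| = |A| − |A∩B| = 63.5 − 5.3539 = 58.15.

58.15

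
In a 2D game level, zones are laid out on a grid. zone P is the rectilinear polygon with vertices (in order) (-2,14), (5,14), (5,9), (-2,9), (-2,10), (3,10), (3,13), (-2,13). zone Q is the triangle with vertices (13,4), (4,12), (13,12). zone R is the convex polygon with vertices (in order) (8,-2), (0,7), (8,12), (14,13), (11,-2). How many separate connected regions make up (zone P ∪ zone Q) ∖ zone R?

2

(zone P ∪ zone Q) ∖ zone R splits into 2 disjoint pieces (area 21.4788, area 1.3585).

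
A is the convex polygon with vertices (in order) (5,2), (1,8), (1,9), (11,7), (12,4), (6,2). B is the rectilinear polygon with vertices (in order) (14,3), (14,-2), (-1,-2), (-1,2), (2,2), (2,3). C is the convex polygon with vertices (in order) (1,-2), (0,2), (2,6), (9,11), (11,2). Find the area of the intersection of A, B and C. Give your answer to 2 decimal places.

2.83

The intersection is the polygon with vertices (9,3), (6,2), (5,2), (4.333,3).
By the shoelace formula its area is 2.83.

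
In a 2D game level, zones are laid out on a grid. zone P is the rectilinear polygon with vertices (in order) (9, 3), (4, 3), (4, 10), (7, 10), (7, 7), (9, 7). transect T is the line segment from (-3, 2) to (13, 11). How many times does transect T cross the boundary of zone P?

2

The segment meets the boundary at (7,7.625), (4,5.938).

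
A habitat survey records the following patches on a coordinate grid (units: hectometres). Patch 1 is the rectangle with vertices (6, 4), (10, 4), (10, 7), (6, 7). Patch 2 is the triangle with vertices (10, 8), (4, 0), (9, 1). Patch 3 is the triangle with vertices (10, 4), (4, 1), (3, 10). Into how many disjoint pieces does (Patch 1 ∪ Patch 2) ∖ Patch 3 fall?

2

(Patch 1 ∪ Patch 2) ∖ Patch 3 splits into 2 disjoint pieces (area 5.5536, area 8.6308).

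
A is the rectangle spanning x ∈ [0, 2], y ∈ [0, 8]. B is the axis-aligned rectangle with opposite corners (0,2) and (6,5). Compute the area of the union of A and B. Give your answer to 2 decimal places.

28.00

By inclusion–exclusion:
Individual areas: |A| = 16, |B| = 18.
|A∩B|: x∈[0,2], y∈[2,5] → 2·3 = 6.
|A ∪ B| = 34 − 6 = 28.00.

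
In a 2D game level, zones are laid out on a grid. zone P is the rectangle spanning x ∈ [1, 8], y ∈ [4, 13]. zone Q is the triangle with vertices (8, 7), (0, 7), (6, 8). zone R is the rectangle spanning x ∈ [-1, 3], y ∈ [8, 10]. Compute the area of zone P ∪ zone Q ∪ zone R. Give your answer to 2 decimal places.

By inclusion–exclusion:
Individual areas: |zone P| = 63, |zone Q| = 4, |zone R| = 8.
|zone P∩zone Q| = 3.9167.
|zone P∩zone R|: x∈[1,3], y∈[8,10] → 2·2 = 4.
|zone Q∩zone R| = 0.
|zone P∩zone Q∩zone R| = 0.
|zone P ∪ zone Q ∪ zone R| = 75 − 7.9167 + 0 = 67.08.

67.08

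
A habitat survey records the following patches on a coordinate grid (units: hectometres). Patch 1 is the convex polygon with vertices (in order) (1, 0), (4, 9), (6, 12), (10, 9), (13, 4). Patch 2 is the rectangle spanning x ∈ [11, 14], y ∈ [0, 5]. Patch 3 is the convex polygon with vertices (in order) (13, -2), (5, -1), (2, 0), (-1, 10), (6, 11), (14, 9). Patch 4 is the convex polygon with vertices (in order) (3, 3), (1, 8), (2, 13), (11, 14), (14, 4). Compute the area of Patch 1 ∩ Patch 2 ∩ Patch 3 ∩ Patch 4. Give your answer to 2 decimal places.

2.05

The intersection is the polygon with vertices (11,5), (12.4,5), (13,4), (12.625,3.875), (11,3.727).
By the shoelace formula its area is 2.05.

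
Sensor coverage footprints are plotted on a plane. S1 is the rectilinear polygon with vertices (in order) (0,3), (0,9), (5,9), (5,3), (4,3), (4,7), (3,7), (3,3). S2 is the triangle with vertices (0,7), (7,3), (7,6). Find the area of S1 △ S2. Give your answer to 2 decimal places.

|S1| = 26, |S2| = 10.5, |S1∩S2| = 3.8571.
|S1 △ S2| = |S1| + |S2| − 2·|S1∩S2| = 26 + 10.5 − 7.7143 = 28.79.

28.79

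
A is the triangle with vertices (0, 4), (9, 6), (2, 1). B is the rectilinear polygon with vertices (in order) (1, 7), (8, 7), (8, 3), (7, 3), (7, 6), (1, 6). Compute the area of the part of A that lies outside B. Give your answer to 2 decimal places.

14.76

|A| = 15.5, |A∩B| = 0.7381.
|A ∖ B| = |A| − |A∩B| = 15.5 − 0.7381 = 14.76.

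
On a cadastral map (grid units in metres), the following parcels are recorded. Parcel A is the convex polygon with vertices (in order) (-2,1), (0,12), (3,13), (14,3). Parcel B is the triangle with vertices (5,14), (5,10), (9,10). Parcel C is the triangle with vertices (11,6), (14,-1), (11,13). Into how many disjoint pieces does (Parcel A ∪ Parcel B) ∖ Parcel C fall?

(Parcel A ∪ Parcel B) ∖ Parcel C splits into 2 disjoint pieces (area 111.369, area 0.4595).

2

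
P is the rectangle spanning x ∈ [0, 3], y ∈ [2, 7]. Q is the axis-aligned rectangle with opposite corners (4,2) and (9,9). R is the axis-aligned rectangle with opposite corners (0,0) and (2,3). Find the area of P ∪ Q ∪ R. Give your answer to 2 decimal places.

54.00

By inclusion–exclusion:
Individual areas: |P| = 15, |Q| = 35, |R| = 6.
|P∩Q| = 0 (no overlap).
|P∩R|: x∈[0,2], y∈[2,3] → 2·1 = 2.
|Q∩R| = 0 (no overlap).
|P∩Q∩R| = 0.
|P ∪ Q ∪ R| = 56 − 2 + 0 = 54.00.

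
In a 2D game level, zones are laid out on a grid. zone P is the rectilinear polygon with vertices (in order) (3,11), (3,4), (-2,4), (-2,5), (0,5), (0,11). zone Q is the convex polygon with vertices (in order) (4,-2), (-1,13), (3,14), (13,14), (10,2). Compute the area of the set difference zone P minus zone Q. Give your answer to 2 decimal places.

8.00

|zone P| = 23, |zone P∩zone Q| = 15.
|zone P ∖ zone Q| = |zone P| − |zone P∩zone Q| = 23 − 15 = 8.00.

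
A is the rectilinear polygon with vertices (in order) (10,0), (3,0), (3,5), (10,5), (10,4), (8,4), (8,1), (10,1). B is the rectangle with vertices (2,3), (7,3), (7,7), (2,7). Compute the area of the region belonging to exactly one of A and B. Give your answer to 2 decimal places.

33.00

|A| = 29, |B| = 20, |A∩B| = 8.
|A △ B| = |A| + |B| − 2·|A∩B| = 29 + 20 − 16 = 33.00.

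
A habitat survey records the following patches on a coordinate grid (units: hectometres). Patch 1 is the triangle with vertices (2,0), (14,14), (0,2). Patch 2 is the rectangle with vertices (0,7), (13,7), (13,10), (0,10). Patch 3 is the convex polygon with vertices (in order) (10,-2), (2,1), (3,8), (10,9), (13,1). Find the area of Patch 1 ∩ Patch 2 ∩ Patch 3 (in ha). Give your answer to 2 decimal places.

The intersection is the polygon with vertices (5.833,7), (7.8,8.686), (9.674,8.954), (8,7).
By the shoelace formula its area is 3.43.

3.43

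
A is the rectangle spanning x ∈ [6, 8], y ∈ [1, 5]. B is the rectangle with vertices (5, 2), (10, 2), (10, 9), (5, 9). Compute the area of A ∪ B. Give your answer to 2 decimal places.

37.00

By inclusion–exclusion:
Individual areas: |A| = 8, |B| = 35.
|A∩B|: x∈[6,8], y∈[2,5] → 2·3 = 6.
|A ∪ B| = 43 − 6 = 37.00.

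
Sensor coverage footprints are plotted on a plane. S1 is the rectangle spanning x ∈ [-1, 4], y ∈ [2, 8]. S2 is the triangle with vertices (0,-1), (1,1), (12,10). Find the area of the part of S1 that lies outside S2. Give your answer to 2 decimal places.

28.95

|S1| = 30, |S1∩S2| = 1.0505.
|S1 ∖ S2| = |S1| − |S1∩S2| = 30 − 1.0505 = 28.95.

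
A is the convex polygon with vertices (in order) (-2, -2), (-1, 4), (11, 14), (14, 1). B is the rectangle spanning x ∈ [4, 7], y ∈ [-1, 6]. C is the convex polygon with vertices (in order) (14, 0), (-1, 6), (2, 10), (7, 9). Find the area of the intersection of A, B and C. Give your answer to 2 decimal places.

7.80

The intersection is the polygon with vertices (4,6), (7,6), (7,2.8), (4,4).
By the shoelace formula its area is 7.80.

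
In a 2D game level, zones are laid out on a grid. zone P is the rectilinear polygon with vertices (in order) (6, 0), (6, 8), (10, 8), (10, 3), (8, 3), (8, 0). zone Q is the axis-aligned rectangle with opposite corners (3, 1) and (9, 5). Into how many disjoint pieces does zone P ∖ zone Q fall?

2

zone P ∖ zone Q splits into 2 disjoint pieces (area 2, area 14).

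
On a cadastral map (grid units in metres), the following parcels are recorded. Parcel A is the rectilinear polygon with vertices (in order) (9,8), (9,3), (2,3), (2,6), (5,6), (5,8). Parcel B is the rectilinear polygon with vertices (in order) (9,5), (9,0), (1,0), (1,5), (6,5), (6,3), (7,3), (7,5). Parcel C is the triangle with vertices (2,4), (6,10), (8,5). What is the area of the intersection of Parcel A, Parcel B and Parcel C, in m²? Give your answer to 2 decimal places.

2.42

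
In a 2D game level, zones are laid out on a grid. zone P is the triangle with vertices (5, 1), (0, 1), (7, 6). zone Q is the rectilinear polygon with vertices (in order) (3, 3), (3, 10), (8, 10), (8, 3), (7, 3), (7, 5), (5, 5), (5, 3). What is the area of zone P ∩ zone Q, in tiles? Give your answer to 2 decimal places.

2.21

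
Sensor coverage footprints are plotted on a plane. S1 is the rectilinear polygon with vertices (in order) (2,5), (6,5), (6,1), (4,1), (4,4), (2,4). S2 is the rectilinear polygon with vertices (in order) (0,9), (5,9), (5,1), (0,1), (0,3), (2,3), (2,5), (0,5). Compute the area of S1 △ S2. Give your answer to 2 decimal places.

|S1| = 10, |S2| = 36, |S1∩S2| = 6.
|S1 △ S2| = |S1| + |S2| − 2·|S1∩S2| = 10 + 36 − 12 = 34.00.

34.00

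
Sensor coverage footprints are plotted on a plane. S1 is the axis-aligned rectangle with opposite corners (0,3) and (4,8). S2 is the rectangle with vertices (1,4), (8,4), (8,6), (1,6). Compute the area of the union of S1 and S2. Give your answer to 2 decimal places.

By inclusion–exclusion:
Individual areas: |S1| = 20, |S2| = 14.
|S1∩S2|: x∈[1,4], y∈[4,6] → 3·2 = 6.
|S1 ∪ S2| = 34 − 6 = 28.00.

28.00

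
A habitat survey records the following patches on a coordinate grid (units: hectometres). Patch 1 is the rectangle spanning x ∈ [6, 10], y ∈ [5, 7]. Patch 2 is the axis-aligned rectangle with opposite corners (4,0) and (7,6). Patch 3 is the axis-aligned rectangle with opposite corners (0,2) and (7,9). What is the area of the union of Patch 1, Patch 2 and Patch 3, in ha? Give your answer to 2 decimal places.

61.00

By inclusion–exclusion:
Individual areas: |Patch 1| = 8, |Patch 2| = 18, |Patch 3| = 49.
|Patch 1∩Patch 2|: x∈[6,7], y∈[5,6] → 1·1 = 1.
|Patch 1∩Patch 3|: x∈[6,7], y∈[5,7] → 1·2 = 2.
|Patch 2∩Patch 3|: x∈[4,7], y∈[2,6] → 3·4 = 12.
|Patch 1∩Patch 2∩Patch 3| = 1.
|Patch 1 ∪ Patch 2 ∪ Patch 3| = 75 − 15 + 1 = 61.00.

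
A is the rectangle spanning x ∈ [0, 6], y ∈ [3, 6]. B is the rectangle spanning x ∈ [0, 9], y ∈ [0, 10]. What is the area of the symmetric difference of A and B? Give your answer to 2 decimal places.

72.00

|A∩B|: x∈[0,6], y∈[3,6] → 6·3 = 18.
|A △ B| = |A| + |B| − 2·|A∩B| = 18 + 90 − 36 = 72.00.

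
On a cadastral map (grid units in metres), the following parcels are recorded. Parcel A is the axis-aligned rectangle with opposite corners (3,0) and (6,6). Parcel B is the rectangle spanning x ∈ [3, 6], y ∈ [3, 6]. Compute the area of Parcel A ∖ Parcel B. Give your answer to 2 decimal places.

|Parcel A∩Parcel B|: x∈[3,6], y∈[3,6] → 3·3 = 9.
|Parcel A| = 18.
|Parcel A ∖ Parcel B| = |Parcel A| − |Parcel A∩Parcel B| = 18 − 9 = 9.00.

9.00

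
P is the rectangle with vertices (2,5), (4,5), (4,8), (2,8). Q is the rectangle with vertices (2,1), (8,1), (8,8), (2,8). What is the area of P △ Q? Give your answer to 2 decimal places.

36.00

|P∩Q|: x∈[2,4], y∈[5,8] → 2·3 = 6.
|P △ Q| = |P| + |Q| − 2·|P∩Q| = 6 + 42 − 12 = 36.00.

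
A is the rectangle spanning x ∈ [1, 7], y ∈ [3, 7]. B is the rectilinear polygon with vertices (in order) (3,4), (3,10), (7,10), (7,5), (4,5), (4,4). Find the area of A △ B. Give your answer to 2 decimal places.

27.00

|A| = 24, |B| = 21, |A∩B| = 9.
|A △ B| = |A| + |B| − 2·|A∩B| = 24 + 21 − 18 = 27.00.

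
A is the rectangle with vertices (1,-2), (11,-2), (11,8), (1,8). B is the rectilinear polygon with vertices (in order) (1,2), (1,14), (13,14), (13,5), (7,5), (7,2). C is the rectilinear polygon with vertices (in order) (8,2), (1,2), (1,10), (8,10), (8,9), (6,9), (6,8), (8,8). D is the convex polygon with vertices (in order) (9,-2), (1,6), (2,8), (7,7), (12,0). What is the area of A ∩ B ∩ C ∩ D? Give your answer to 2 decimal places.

The intersection is the polygon with vertices (7,2), (5,2), (1,6), (2,8), (7,7), (8,5.6), (8,5), (7,5).
By the shoelace formula its area is 25.80.

25.80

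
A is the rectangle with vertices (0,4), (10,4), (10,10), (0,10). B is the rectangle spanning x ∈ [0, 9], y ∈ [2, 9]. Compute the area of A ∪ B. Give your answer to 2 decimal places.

By inclusion–exclusion:
Individual areas: |A| = 60, |B| = 63.
|A∩B|: x∈[0,9], y∈[4,9] → 9·5 = 45.
|A ∪ B| = 123 − 45 = 78.00.

78.00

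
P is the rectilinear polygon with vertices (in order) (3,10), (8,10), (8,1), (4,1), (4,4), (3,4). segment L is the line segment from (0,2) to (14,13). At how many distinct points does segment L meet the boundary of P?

2

The segment meets the boundary at (8,8.286), (3,4.357).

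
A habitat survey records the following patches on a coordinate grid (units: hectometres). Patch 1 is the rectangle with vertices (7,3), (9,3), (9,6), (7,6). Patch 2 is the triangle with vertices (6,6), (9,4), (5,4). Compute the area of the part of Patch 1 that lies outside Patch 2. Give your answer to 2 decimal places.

|Patch 1| = 6, |Patch 1∩Patch 2| = 1.3333.
|Patch 1 ∖ Patch 2| = |Patch 1| − |Patch 1∩Patch 2| = 6 − 1.3333 = 4.67.

4.67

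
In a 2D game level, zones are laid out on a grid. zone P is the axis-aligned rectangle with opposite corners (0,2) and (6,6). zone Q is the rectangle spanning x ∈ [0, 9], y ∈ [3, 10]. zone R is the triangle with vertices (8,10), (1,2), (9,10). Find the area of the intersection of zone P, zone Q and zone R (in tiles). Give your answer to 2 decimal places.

0.94

The intersection is the polygon with vertices (1.875,3), (4.5,6), (5,6), (2,3).
By the shoelace formula its area is 0.94.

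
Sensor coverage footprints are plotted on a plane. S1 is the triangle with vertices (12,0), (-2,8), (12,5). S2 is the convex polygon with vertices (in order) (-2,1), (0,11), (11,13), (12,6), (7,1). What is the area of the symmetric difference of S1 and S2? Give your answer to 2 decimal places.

|S1| = 35, |S2| = 127, |S1∩S2| = 23.656.
|S1 △ S2| = |S1| + |S2| − 2·|S1∩S2| = 35 + 127 − 47.3121 = 114.69.

114.69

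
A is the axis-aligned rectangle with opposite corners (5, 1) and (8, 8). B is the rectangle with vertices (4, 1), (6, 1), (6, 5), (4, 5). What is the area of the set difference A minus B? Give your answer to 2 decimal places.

17.00

|A∩B|: x∈[5,6], y∈[1,5] → 1·4 = 4.
|A| = 21.
|A ∖ B| = |A| − |A∩B| = 21 − 4 = 17.00.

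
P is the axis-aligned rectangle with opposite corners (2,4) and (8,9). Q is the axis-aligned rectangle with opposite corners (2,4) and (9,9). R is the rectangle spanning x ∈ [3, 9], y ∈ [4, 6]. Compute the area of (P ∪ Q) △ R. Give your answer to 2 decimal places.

23.00

|P ∪ Q| = 35.
|(P ∪ Q) ∩ R| = 12.
|(P ∪ Q) △ R| = 35 + 12 − 24 = 23.00.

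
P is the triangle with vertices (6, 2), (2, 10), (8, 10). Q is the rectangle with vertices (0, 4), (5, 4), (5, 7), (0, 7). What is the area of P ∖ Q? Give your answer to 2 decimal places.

21.75

|P| = 24, |P∩Q| = 2.25.
|P ∖ Q| = |P| − |P∩Q| = 24 − 2.25 = 21.75.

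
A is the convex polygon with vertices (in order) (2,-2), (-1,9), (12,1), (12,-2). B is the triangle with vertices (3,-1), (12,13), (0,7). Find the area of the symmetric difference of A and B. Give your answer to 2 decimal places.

80.27

|A| = 74.5, |B| = 57, |A∩B| = 25.6136.
|A △ B| = |A| + |B| − 2·|A∩B| = 74.5 + 57 − 51.2273 = 80.27.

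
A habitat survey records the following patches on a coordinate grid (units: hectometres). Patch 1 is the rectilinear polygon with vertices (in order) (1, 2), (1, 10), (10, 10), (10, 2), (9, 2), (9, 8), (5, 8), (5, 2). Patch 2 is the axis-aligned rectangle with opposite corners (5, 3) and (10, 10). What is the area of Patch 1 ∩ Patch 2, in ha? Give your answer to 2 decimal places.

15.00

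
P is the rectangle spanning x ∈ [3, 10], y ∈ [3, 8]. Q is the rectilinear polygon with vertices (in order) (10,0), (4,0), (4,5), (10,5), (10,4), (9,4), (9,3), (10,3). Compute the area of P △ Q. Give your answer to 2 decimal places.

|P| = 35, |Q| = 29, |P∩Q| = 11.
|P △ Q| = |P| + |Q| − 2·|P∩Q| = 35 + 29 − 22 = 42.00.

42.00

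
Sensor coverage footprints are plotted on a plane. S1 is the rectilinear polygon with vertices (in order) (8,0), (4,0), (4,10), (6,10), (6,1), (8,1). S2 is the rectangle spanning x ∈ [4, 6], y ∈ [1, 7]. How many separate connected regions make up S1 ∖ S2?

S1 ∖ S2 splits into 2 disjoint pieces (area 4, area 6).

2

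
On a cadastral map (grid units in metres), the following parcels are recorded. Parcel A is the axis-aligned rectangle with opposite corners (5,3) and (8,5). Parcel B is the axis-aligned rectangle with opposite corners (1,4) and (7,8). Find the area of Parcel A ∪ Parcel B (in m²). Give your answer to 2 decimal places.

28.00

By inclusion–exclusion:
Individual areas: |Parcel A| = 6, |Parcel B| = 24.
|Parcel A∩Parcel B|: x∈[5,7], y∈[4,5] → 2·1 = 2.
|Parcel A ∪ Parcel B| = 30 − 2 = 28.00.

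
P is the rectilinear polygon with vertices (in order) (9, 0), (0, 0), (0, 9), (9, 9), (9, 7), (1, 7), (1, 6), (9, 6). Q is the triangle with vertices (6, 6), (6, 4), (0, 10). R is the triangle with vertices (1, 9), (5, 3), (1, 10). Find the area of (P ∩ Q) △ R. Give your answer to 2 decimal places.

|P ∩ Q| = 4.
|(P ∩ Q) ∩ R| = 0.3782.
|(P ∩ Q) △ R| = 4 + 2 − 0.7564 = 5.24.

5.24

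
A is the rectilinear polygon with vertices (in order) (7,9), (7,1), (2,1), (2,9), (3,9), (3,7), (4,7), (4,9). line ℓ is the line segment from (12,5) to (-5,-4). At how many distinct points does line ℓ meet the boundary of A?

2

The segment meets the boundary at (7,2.353), (4.444,1).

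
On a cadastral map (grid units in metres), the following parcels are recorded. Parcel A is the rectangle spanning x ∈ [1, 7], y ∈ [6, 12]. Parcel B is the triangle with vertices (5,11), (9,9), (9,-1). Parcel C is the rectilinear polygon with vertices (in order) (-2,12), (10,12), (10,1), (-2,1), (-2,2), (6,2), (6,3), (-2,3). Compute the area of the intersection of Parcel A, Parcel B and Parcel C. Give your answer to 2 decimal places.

The intersection is the polygon with vertices (6.667,6), (5,11), (7,10), (7,6).
By the shoelace formula its area is 4.83.

4.83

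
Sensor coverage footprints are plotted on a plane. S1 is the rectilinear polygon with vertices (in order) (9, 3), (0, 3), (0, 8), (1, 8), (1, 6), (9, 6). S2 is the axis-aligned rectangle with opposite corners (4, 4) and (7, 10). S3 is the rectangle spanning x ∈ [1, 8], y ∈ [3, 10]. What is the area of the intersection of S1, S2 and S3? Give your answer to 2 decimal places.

6.00

The intersection is the polygon with vertices (7,4), (4,4), (4,6), (7,6).
By the shoelace formula its area is 6.00.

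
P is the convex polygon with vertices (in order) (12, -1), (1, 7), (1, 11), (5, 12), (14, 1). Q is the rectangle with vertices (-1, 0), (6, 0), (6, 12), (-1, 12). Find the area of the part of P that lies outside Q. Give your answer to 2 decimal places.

40.02

|P| = 71.5, |P∩Q| = 31.4798.
|P ∖ Q| = |P| − |P∩Q| = 71.5 − 31.4798 = 40.02.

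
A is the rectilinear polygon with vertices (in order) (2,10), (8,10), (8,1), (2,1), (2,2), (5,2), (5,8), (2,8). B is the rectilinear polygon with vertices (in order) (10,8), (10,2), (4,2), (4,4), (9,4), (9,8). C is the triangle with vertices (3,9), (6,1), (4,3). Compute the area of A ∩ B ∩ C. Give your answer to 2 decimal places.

0.52

The intersection is the polygon with vertices (5,2), (5,3.667), (5.625,2).
By the shoelace formula its area is 0.52.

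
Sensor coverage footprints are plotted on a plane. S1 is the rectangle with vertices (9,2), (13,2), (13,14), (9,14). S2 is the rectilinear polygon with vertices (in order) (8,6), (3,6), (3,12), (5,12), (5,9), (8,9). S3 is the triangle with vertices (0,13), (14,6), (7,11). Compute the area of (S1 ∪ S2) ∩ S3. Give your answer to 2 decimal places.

4.25

|S1 ∪ S2| = 69.
|(S1 ∪ S2) ∩ S3| = 4.25.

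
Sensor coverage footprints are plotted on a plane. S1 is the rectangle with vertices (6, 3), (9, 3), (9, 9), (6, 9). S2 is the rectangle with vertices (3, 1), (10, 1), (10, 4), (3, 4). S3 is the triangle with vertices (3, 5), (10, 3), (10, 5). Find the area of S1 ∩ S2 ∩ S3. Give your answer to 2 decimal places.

0.89

The intersection is the polygon with vertices (9,4), (9,3.286), (6.5,4).
By the shoelace formula its area is 0.89.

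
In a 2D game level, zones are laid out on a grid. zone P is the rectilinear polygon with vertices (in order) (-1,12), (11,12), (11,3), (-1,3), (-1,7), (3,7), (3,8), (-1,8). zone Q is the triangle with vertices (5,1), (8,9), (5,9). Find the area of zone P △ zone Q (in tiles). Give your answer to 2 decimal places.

93.50

|zone P| = 104, |zone Q| = 12, |zone P∩zone Q| = 11.25.
|zone P △ zone Q| = |zone P| + |zone Q| − 2·|zone P∩zone Q| = 104 + 12 − 22.5 = 93.50.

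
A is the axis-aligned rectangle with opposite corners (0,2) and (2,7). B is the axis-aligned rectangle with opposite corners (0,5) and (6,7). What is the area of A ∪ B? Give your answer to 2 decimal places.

By inclusion–exclusion:
Individual areas: |A| = 10, |B| = 12.
|A∩B|: x∈[0,2], y∈[5,7] → 2·2 = 4.
|A ∪ B| = 22 − 4 = 18.00.

18.00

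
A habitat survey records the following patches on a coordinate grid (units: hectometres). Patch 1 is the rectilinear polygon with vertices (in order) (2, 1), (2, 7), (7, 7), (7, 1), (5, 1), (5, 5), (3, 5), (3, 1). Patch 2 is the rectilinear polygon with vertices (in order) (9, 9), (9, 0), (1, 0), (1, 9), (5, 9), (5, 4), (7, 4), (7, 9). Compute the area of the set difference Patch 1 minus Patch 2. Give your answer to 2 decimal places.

|Patch 1| = 22, |Patch 1∩Patch 2| = 16.
|Patch 1 ∖ Patch 2| = |Patch 1| − |Patch 1∩Patch 2| = 22 − 16 = 6.00.

6.00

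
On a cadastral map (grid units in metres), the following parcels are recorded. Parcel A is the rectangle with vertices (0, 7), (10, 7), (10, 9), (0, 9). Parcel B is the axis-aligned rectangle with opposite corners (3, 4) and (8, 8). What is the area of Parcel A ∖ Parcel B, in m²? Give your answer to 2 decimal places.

|Parcel A∩Parcel B|: x∈[3,8], y∈[7,8] → 5·1 = 5.
|Parcel A| = 20.
|Parcel A ∖ Parcel B| = |Parcel A| − |Parcel A∩Parcel B| = 20 − 5 = 15.00.

15.00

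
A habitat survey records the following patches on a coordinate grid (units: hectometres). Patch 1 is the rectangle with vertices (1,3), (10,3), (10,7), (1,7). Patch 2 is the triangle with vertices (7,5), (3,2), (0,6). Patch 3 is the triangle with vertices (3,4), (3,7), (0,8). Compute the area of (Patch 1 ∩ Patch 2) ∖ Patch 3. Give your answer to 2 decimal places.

|Patch 1 ∩ Patch 2| = 10.8631.
|(Patch 1 ∩ Patch 2) ∩ Patch 3| = 1.0371.
|(Patch 1 ∩ Patch 2) ∖ Patch 3| = 10.8631 − 1.0371 = 9.83.

9.83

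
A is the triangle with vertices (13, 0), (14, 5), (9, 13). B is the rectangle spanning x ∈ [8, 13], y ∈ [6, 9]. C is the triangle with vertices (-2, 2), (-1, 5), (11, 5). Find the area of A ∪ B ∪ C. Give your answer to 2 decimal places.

44.38

By inclusion–exclusion:
Individual areas: |A| = 16.5, |B| = 15, |C| = 18.
|A∩B| = 5.1231.
|A∩C| = 0.
|B∩C| = 0.
|A∩B∩C| = 0.
|A ∪ B ∪ C| = 49.5 − 5.1231 + 0 = 44.38.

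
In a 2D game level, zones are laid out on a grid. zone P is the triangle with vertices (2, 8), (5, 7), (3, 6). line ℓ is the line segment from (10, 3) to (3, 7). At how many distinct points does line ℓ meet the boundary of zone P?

The segment meets the boundary at (3.933,6.467).

1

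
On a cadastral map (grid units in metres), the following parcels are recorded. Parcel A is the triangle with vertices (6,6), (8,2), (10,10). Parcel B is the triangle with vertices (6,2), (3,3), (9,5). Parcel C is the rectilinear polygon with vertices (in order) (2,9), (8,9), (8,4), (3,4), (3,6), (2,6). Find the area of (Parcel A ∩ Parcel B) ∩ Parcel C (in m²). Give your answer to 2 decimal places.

The region (Parcel A ∩ Parcel B) ∩ Parcel C is the polygon with vertices (8,4.667), (8,4), (8,4), (7,4), (6.857,4.286).
By the shoelace formula its area is 0.52.

0.52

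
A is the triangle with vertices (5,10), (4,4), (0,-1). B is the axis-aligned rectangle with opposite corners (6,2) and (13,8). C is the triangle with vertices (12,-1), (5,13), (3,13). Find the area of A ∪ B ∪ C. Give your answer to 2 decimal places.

60.36

By inclusion–exclusion:
Individual areas: |A| = 9.5, |B| = 42, |C| = 14.
|A∩B| = 0.
|A∩C| = 0.0008.
|B∩C| = 5.1429.
|A∩B∩C| = 0.
|A ∪ B ∪ C| = 65.5 − 5.1437 + 0 = 60.36.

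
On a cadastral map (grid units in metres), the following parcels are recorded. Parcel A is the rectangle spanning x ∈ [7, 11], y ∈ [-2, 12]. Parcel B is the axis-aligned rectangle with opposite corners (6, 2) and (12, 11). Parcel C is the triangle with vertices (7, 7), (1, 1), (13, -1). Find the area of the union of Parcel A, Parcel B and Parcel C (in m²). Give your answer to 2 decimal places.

92.83

By inclusion–exclusion:
Individual areas: |Parcel A| = 56, |Parcel B| = 54, |Parcel C| = 42.
|Parcel A∩Parcel B|: x∈[7,11], y∈[2,11] → 4·9 = 36.
|Parcel A∩Parcel C| = 18.6667.
|Parcel B∩Parcel C| = 13.875.
|Parcel A∩Parcel B∩Parcel C| = 9.375.
|Parcel A ∪ Parcel B ∪ Parcel C| = 152 − 68.5417 + 9.375 = 92.83.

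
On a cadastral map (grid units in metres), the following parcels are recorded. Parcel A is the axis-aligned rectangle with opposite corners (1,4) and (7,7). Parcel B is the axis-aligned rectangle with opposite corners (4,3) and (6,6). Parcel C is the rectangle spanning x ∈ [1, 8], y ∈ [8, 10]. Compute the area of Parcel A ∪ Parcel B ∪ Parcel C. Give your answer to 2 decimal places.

By inclusion–exclusion:
Individual areas: |Parcel A| = 18, |Parcel B| = 6, |Parcel C| = 14.
|Parcel A∩Parcel B|: x∈[4,6], y∈[4,6] → 2·2 = 4.
|Parcel A∩Parcel C| = 0 (no overlap).
|Parcel B∩Parcel C| = 0 (no overlap).
|Parcel A∩Parcel B∩Parcel C| = 0.
|Parcel A ∪ Parcel B ∪ Parcel C| = 38 − 4 + 0 = 34.00.

34.00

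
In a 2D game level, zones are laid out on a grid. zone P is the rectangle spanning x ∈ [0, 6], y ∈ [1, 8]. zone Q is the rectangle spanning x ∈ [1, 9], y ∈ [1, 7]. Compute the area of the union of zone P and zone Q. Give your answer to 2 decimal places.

60.00

By inclusion–exclusion:
Individual areas: |zone P| = 42, |zone Q| = 48.
|zone P∩zone Q|: x∈[1,6], y∈[1,7] → 5·6 = 30.
|zone P ∪ zone Q| = 90 − 30 = 60.00.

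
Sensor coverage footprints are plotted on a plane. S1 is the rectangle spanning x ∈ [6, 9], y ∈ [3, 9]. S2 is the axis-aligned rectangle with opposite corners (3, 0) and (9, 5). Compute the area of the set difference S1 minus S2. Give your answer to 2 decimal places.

|S1∩S2|: x∈[6,9], y∈[3,5] → 3·2 = 6.
|S1| = 18.
|S1 ∖ S2| = |S1| − |S1∩S2| = 18 − 6 = 12.00.

12.00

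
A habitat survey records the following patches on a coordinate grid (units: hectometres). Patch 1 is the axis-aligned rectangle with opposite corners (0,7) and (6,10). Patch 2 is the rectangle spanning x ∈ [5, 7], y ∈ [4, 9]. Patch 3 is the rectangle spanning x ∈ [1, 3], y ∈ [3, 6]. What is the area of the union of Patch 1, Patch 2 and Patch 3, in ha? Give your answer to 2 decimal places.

By inclusion–exclusion:
Individual areas: |Patch 1| = 18, |Patch 2| = 10, |Patch 3| = 6.
|Patch 1∩Patch 2|: x∈[5,6], y∈[7,9] → 1·2 = 2.
|Patch 1∩Patch 3| = 0 (no overlap).
|Patch 2∩Patch 3| = 0 (no overlap).
|Patch 1∩Patch 2∩Patch 3| = 0.
|Patch 1 ∪ Patch 2 ∪ Patch 3| = 34 − 2 + 0 = 32.00.

32.00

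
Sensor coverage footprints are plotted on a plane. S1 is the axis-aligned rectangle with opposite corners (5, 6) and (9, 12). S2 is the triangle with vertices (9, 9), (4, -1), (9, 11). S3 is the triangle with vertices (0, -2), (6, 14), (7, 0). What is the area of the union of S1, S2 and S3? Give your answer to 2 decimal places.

66.57

By inclusion–exclusion:
Individual areas: |S1| = 24, |S2| = 5, |S3| = 50.
|S1∩S2| = 2.9583.
|S1∩S3| = 8.0595.
|S2∩S3| = 1.4082.
|S1∩S2∩S3| = 0.
|S1 ∪ S2 ∪ S3| = 79 − 12.426 + 0 = 66.57.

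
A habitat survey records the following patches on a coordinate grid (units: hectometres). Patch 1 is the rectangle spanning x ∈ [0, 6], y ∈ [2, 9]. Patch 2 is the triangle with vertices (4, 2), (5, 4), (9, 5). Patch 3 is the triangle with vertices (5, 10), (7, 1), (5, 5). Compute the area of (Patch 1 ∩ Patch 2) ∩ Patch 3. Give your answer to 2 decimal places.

0.34

The region (Patch 1 ∩ Patch 2) ∩ Patch 3 is the polygon with vertices (5.923,3.154), (5.444,4.111), (6,4.25), (6,3.2).
By the shoelace formula its area is 0.34.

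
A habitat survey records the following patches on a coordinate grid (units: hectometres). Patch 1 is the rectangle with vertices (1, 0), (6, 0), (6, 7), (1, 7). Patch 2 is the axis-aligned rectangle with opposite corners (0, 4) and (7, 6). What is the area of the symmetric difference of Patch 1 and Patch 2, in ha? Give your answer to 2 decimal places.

|Patch 1∩Patch 2|: x∈[1,6], y∈[4,6] → 5·2 = 10.
|Patch 1 △ Patch 2| = |Patch 1| + |Patch 2| − 2·|Patch 1∩Patch 2| = 35 + 14 − 20 = 29.00.

29.00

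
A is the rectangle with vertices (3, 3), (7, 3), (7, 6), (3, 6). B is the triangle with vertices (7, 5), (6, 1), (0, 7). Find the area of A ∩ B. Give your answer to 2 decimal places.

9.25

The intersection is the polygon with vertices (3,6), (3.5,6), (7,5), (6.5,3), (4,3), (3,4).
By the shoelace formula its area is 9.25.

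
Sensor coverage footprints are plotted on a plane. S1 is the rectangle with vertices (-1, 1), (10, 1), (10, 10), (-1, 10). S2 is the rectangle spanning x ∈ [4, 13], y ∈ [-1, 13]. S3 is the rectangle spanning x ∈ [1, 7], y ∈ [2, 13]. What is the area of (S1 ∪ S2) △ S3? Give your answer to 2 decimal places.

123.00

|S1 ∪ S2| = 171.
|(S1 ∪ S2) ∩ S3| = 57.
|(S1 ∪ S2) △ S3| = 171 + 66 − 114 = 123.00.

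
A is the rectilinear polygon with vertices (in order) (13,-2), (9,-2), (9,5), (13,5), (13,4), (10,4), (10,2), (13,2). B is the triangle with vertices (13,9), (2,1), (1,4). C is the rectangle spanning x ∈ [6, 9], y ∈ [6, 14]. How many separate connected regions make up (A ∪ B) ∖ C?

3

(A ∪ B) ∖ C splits into 3 disjoint pieces (area 22, area 15.8958, area 2.4848).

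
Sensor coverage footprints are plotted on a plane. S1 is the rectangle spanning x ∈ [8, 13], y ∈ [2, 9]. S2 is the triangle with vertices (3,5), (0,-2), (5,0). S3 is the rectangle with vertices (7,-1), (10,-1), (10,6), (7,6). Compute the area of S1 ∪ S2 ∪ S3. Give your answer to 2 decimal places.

62.50

By inclusion–exclusion:
Individual areas: |S1| = 35, |S2| = 14.5, |S3| = 21.
|S1∩S2| = 0.
|S1∩S3|: x∈[8,10], y∈[2,6] → 2·4 = 8.
|S2∩S3| = 0.
|S1∩S2∩S3| = 0.
|S1 ∪ S2 ∪ S3| = 70.5 − 8 + 0 = 62.50.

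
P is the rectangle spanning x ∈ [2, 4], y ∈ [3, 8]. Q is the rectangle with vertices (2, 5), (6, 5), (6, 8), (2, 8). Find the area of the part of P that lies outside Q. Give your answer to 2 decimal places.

4.00

|P∩Q|: x∈[2,4], y∈[5,8] → 2·3 = 6.
|P| = 10.
|P ∖ Q| = |P| − |P∩Q| = 10 − 6 = 4.00.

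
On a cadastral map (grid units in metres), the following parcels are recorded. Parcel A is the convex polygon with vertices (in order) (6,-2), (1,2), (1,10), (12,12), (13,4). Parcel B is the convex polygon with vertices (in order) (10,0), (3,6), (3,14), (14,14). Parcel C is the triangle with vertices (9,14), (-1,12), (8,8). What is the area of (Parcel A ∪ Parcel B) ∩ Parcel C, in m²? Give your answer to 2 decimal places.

23.86

The region (Parcel A ∪ Parcel B) ∩ Parcel C is the polygon with vertices (3,10.364), (3,12.8), (9,14), (8,8), (2.774,10.323).
By the shoelace formula its area is 23.86.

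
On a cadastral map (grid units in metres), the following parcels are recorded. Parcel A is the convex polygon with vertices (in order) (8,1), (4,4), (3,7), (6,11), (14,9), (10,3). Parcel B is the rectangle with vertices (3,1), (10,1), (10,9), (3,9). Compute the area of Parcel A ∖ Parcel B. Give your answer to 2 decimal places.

|Parcel A| = 63.5, |Parcel A∩Parcel B| = 42.
|Parcel A ∖ Parcel B| = |Parcel A| − |Parcel A∩Parcel B| = 63.5 − 42 = 21.50.

21.50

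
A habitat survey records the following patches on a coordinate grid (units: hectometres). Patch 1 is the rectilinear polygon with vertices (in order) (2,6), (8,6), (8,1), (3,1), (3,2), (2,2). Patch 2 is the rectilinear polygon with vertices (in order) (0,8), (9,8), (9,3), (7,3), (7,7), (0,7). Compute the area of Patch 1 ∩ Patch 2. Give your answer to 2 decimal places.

The intersection is the polygon with vertices (8,6), (8,3), (7,3), (7,6).
By the shoelace formula its area is 3.00.

3.00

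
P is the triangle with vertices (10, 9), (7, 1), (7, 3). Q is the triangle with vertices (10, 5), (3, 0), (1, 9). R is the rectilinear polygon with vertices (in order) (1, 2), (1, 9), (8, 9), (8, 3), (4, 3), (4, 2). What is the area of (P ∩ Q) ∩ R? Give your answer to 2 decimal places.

The region (P ∩ Q) ∩ R is the polygon with vertices (7.2,3), (7,3), (8,5), (8,3.667), (7.951,3.537).
By the shoelace formula its area is 0.77.

0.77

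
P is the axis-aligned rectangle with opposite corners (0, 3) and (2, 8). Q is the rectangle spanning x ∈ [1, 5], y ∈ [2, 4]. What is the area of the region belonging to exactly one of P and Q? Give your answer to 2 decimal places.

|P∩Q|: x∈[1,2], y∈[3,4] → 1·1 = 1.
|P △ Q| = |P| + |Q| − 2·|P∩Q| = 10 + 8 − 2 = 16.00.

16.00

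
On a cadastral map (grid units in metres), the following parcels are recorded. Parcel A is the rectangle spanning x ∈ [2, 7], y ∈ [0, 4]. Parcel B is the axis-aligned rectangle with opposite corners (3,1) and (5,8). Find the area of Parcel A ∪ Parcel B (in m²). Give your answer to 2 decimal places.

28.00

By inclusion–exclusion:
Individual areas: |Parcel A| = 20, |Parcel B| = 14.
|Parcel A∩Parcel B|: x∈[3,5], y∈[1,4] → 2·3 = 6.
|Parcel A ∪ Parcel B| = 34 − 6 = 28.00.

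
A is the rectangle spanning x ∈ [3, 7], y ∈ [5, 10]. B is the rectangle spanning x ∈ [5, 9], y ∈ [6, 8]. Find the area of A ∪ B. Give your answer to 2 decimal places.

24.00

By inclusion–exclusion:
Individual areas: |A| = 20, |B| = 8.
|A∩B|: x∈[5,7], y∈[6,8] → 2·2 = 4.
|A ∪ B| = 28 − 4 = 24.00.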